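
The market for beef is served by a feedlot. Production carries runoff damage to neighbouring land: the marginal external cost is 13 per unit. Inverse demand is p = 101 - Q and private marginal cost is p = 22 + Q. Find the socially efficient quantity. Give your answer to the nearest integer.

Q* = 33

Social marginal cost = private MC + MEC = 35 + Q.
Set SMC = demand: 35 + Q = 101 - Q → Q* = 33.0000.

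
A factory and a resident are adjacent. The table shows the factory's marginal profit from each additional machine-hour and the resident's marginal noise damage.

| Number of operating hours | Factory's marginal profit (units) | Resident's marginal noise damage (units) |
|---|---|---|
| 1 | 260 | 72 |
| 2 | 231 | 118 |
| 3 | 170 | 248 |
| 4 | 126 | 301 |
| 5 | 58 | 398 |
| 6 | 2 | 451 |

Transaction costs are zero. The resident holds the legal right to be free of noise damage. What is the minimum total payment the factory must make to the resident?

Efficient level: marginal profit ≥ marginal noise damage through level 2, so k* = 2.
With the resident holding the right, the factory must at least compensate total damage at k*: 72 + 118 = 190.

190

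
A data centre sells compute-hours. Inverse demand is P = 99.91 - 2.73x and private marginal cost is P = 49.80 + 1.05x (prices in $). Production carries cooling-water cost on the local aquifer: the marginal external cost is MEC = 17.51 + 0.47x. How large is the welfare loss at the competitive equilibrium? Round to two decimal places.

DWL = $66.31

Market equilibrium (private): 49.80 + 1.05x = 99.91 - 2.73x → x_m = 13.2566.
Social marginal cost = private MC + MEC = 67.31 + 1.52x.
Set SMC = demand: 67.31 + 1.52x = 99.91 - 2.73x → x* = 7.6706.
The loss is the area between SMC and demand from x* to x_m; with linear curves that's a triangle of height MEC(x_m).
DWL = ½ × 5.5860 × 23.7406 = 66.3075.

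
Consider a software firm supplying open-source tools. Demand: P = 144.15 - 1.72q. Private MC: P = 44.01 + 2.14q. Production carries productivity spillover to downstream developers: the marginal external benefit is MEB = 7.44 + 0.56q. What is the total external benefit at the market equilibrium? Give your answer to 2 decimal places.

Market equilibrium (private): 44.01 + 2.14q = 144.15 - 1.72q → q_m = 25.9430.
Total external benefit = ∫₀^{q_m} (7.44 + 0.56q) dq = 7.44×25.9430 + ½×0.56×25.9430² = 381.4669.

381.47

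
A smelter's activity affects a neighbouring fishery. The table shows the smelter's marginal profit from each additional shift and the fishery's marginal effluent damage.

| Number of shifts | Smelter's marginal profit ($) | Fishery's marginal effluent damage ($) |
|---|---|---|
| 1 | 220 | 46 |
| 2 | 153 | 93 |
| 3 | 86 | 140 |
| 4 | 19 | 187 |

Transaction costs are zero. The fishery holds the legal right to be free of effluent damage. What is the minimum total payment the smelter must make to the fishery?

Efficient level: marginal profit ≥ marginal effluent damage through level 2, so k* = 2.
With the fishery holding the right, the smelter must at least compensate total damage at k*: 46 + 93 = 139.

$139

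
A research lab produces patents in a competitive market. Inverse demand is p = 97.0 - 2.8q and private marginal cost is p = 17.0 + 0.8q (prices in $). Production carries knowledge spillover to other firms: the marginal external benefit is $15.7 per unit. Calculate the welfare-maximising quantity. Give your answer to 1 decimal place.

q* = 26.6

Social marginal cost = private MC − MEB = 1.3 + 0.8q.
Set SMC = demand: 1.3 + 0.8q = 97.0 - 2.8q → q* = 26.5833.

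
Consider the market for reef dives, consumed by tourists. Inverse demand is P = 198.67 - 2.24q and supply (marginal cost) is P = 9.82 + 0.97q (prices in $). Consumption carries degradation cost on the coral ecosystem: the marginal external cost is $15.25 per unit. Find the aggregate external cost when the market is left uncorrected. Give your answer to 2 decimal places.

$897.18

Market equilibrium (private): 9.82 + 0.97q = 198.67 - 2.24q → q_m = 58.8318.
Total external cost = MEC × q_m = 15.25 × 58.8318 = 897.1850.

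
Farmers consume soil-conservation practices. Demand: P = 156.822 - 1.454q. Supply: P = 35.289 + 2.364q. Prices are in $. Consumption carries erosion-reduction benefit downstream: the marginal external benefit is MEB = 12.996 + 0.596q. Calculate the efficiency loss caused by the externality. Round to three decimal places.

DWL = $158.586

Market equilibrium (private): 35.289 + 2.364q = 156.822 - 1.454q → q_m = 31.8316.
Social marginal benefit = demand + MEB = 169.818 - 0.858q.
Set SMB = MC: 169.818 - 0.858q = 35.289 + 2.364q → q* = 41.7533.
Between q* and q_m the wedge SMB − MC runs linearly from 0 to MEB(q_m), so the loss is a triangle.
DWL = ½ × 9.9217 × 31.9676 = 158.5865.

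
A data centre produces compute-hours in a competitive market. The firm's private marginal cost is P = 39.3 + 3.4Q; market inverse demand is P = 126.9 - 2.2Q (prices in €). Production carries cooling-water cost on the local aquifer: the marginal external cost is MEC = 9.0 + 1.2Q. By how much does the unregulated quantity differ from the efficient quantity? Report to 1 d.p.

Market equilibrium (private): 39.3 + 3.4Q = 126.9 - 2.2Q → Q_m = 15.6429.
Social marginal cost = private MC + MEC = 48.3 + 4.6Q.
Set SMC = demand: 48.3 + 4.6Q = 126.9 - 2.2Q → Q* = 11.5588.
Gap = |15.6429 − 11.5588| = 4.0841.

4.1 units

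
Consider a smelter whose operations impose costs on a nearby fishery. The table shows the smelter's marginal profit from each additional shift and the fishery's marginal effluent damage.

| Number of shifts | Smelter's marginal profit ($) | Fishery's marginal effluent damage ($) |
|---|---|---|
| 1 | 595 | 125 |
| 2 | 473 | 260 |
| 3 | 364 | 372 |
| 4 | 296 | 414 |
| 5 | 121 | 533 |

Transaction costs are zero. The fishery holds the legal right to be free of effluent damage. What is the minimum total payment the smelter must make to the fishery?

$385

Efficient level: marginal profit ≥ marginal effluent damage through level 2, so k* = 2.
With the fishery holding the right, the smelter must at least compensate total damage at k*: 125 + 260 = 385.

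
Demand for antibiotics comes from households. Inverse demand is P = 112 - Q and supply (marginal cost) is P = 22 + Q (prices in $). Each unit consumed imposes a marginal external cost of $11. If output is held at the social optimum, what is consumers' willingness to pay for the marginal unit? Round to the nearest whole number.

Social marginal benefit = demand − MEC = 101 - Q.
Set SMB = MC: 101 - Q = 22 + Q → Q* = 39.5000.
Consumer price on the demand curve at Q*: 112 − 1×39.5000 = 72.5000.

P = $73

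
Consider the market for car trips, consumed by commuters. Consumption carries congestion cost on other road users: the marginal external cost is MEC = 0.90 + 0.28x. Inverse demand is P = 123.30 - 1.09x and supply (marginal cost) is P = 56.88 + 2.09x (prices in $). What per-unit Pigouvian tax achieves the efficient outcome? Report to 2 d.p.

tax = $6.20 per unit

Social marginal benefit = demand − MEC = 122.40 - 1.37x.
Set SMB = MC: 122.40 - 1.37x = 56.88 + 2.09x → x* = 18.9364.
The Pigouvian tax equals MEC at x*: 0.90 + 0.28×18.9364 = 6.2022.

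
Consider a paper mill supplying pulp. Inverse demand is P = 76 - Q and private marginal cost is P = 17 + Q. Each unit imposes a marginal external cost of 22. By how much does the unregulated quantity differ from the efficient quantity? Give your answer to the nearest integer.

11 units

Market equilibrium (private): 17 + Q = 76 - Q → Q_m = 29.5000.
Social marginal cost = private MC + MEC = 39 + Q.
Set SMC = demand: 39 + Q = 76 - Q → Q* = 18.5000.
Gap = |29.5000 − 18.5000| = 11.0000.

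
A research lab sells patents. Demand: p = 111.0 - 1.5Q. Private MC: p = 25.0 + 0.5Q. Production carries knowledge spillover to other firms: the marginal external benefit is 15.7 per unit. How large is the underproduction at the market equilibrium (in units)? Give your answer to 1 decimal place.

Market equilibrium (private): 25.0 + 0.5Q = 111.0 - 1.5Q → Q_m = 43.0000.
Social marginal cost = private MC − MEB = 9.3 + 0.5Q.
Set SMC = demand: 9.3 + 0.5Q = 111.0 - 1.5Q → Q* = 50.8500.
Gap = |43.0000 − 50.8500| = 7.8500.

7.9 units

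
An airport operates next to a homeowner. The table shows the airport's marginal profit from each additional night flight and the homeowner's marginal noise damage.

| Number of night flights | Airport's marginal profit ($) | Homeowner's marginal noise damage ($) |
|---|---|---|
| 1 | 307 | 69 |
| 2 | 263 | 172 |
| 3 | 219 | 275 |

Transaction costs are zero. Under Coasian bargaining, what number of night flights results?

2

Bargaining reaches the level where marginal profit last exceeds marginal noise damage.
That holds through level 2 (263 ≥ 172) but not at 3 (219 < 275).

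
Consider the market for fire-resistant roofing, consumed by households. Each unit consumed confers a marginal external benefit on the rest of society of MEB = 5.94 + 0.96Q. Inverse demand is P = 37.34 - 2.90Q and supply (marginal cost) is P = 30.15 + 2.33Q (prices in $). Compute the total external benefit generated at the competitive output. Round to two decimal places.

$9.07

Market equilibrium (private): 30.15 + 2.33Q = 37.34 - 2.90Q → Q_m = 1.3748.
Total external benefit = ∫₀^{Q_m} (5.94 + 0.96Q) dQ = 5.94×1.3748 + ½×0.96×1.3748² = 9.0735.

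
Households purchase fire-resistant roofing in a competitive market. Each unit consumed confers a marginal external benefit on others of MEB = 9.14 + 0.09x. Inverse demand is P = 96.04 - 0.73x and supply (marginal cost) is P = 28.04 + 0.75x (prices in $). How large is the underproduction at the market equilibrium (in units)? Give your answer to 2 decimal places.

9.55 units

Market equilibrium (private): 28.04 + 0.75x = 96.04 - 0.73x → x_m = 45.9459.
Social marginal benefit = demand + MEB = 105.18 - 0.64x.
Set SMB = MC: 105.18 - 0.64x = 28.04 + 0.75x → x* = 55.4964.
Gap = |45.9459 − 55.4964| = 9.5505.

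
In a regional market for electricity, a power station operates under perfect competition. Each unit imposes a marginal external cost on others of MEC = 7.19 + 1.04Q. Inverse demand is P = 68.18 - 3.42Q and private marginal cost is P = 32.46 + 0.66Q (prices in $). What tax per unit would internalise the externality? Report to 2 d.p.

tax = $12.99 per unit

Social marginal cost = private MC + MEC = 39.65 + 1.70Q.
Set SMC = demand: 39.65 + 1.70Q = 68.18 - 3.42Q → Q* = 5.5723.
The Pigouvian tax equals MEC at Q*: 7.19 + 1.04×5.5723 = 12.9852.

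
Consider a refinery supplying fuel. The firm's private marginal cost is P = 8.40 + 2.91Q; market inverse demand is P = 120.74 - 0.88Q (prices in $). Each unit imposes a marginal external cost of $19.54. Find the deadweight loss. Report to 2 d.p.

Market equilibrium (private): 8.40 + 2.91Q = 120.74 - 0.88Q → Q_m = 29.6412.
Social marginal cost = private MC + MEC = 27.94 + 2.91Q.
Set SMC = demand: 27.94 + 2.91Q = 120.74 - 0.88Q → Q* = 24.4855.
Height of the DWL triangle at Q_m is SMC(Q_m) − demand(Q_m) = MEC(Q_m) = 19.5400.
DWL = ½ × 5.1557 × 19.5400 = 50.3712.

DWL = $50.37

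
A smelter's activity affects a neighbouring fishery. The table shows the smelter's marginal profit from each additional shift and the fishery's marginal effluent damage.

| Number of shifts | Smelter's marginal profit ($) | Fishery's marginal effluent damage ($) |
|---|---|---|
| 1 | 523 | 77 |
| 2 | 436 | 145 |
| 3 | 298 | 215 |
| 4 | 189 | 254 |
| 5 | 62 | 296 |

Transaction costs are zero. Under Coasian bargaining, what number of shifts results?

3

Bargaining reaches the level where marginal profit last exceeds marginal effluent damage.
That holds through level 3 (298 ≥ 215) but not at 4 (189 < 254).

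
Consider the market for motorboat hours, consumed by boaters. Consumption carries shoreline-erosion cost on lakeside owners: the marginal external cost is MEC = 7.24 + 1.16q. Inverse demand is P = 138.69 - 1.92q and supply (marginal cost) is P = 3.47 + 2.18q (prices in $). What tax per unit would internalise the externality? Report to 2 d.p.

tax = $35.46 per unit

Social marginal benefit = demand − MEC = 131.45 - 3.08q.
Set SMB = MC: 131.45 - 3.08q = 3.47 + 2.18q → q* = 24.3308.
The Pigouvian tax equals MEC at q*: 7.24 + 1.16×24.3308 = 35.4637.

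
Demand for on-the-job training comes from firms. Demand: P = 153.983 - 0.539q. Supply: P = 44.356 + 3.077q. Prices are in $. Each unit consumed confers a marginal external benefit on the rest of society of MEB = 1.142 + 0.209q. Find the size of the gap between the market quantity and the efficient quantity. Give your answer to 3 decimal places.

Market equilibrium (private): 44.356 + 3.077q = 153.983 - 0.539q → q_m = 30.3172.
Social marginal benefit = demand + MEB = 155.125 - 0.330q.
Set SMB = MC: 155.125 - 0.330q = 44.356 + 3.077q → q* = 32.5122.
Gap = |30.3172 − 32.5122| = 2.1950.

2.195 units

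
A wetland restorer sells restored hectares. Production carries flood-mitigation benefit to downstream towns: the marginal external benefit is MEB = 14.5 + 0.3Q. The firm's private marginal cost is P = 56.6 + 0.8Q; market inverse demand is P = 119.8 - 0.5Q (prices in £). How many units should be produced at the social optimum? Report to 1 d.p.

Social marginal cost = private MC − MEB = 42.1 + 0.5Q.
Set SMC = demand: 42.1 + 0.5Q = 119.8 - 0.5Q → Q* = 77.7000.

Q* = 77.7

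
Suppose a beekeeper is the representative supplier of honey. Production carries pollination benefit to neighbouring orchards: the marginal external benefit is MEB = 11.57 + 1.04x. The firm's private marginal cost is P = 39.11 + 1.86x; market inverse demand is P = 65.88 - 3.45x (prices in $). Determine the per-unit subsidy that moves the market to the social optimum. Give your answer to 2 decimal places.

Social marginal cost = private MC − MEB = 27.54 + 0.82x.
Set SMC = demand: 27.54 + 0.82x = 65.88 - 3.45x → x* = 8.9789.
The Pigouvian subsidy equals MEB at x*: 11.57 + 1.04×8.9789 = 20.9081.

subsidy = $20.91 per unit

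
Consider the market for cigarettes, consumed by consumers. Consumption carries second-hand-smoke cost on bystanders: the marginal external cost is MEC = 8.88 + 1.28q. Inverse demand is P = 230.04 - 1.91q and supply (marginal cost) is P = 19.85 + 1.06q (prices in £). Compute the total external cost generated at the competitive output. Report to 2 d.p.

£3833.91

Market equilibrium (private): 19.85 + 1.06q = 230.04 - 1.91q → q_m = 70.7710.
Total external cost = ∫₀^{q_m} (8.88 + 1.28q) dq = 8.88×70.7710 + ½×1.28×70.7710² = 3833.9085.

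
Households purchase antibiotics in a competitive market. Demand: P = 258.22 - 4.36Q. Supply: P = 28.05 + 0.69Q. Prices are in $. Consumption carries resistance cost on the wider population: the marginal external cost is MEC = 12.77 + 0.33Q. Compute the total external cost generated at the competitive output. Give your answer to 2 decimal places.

$924.80

Market equilibrium (private): 28.05 + 0.69Q = 258.22 - 4.36Q → Q_m = 45.5782.
Total external cost = ∫₀^{Q_m} (12.77 + 0.33Q) dQ = 12.77×45.5782 + ½×0.33×45.5782² = 924.8000.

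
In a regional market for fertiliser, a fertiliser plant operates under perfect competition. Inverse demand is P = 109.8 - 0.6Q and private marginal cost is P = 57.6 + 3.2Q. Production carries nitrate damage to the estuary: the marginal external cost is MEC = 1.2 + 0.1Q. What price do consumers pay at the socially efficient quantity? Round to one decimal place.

P = 102.0

Social marginal cost = private MC + MEC = 58.8 + 3.3Q.
Set SMC = demand: 58.8 + 3.3Q = 109.8 - 0.6Q → Q* = 13.0769.
Consumer price on the demand curve at Q*: 109.8 − 0.6×13.0769 = 101.9539.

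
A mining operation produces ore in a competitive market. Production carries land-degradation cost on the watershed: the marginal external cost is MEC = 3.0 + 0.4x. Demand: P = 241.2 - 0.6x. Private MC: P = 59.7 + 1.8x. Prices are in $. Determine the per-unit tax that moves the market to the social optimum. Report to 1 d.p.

tax = $28.5 per unit

Social marginal cost = private MC + MEC = 62.7 + 2.2x.
Set SMC = demand: 62.7 + 2.2x = 241.2 - 0.6x → x* = 63.7500.
The Pigouvian tax equals MEC at x*: 3.0 + 0.4×63.7500 = 28.5000.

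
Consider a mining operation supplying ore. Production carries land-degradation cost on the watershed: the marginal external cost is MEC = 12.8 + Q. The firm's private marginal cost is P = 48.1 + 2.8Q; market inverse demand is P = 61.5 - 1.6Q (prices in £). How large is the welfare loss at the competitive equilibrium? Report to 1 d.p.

Market equilibrium (private): 48.1 + 2.8Q = 61.5 - 1.6Q → Q_m = 3.0455.
Social marginal cost = private MC + MEC = 60.9 + 3.8Q.
Set SMC = demand: 60.9 + 3.8Q = 61.5 - 1.6Q → Q* = 0.1111.
The welfare-loss triangle has base |Q_m − Q*| and height MEC(Q_m) (the vertical gap between SMC and demand is zero at Q* and MEC at Q_m).
DWL = ½ × 2.9344 × 15.8455 = 23.2485.

DWL = £23.2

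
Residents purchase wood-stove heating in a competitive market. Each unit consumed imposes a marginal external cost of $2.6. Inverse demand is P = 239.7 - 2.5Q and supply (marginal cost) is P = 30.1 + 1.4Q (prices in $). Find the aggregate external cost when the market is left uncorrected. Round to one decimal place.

Market equilibrium (private): 30.1 + 1.4Q = 239.7 - 2.5Q → Q_m = 53.7436.
Total external cost = MEC × Q_m = 2.6 × 53.7436 = 139.7334.

$139.7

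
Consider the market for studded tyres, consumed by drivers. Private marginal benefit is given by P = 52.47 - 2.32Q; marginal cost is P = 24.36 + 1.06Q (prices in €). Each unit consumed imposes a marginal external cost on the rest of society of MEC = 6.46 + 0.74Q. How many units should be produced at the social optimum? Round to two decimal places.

Q* = 5.25

Social marginal benefit = demand − MEC = 46.01 - 3.06Q.
Set SMB = MC: 46.01 - 3.06Q = 24.36 + 1.06Q → Q* = 5.2549.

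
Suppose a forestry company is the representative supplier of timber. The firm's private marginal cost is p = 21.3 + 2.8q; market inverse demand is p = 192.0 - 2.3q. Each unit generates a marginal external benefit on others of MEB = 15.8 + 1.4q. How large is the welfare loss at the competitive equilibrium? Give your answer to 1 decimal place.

Market equilibrium (private): 21.3 + 2.8q = 192.0 - 2.3q → q_m = 33.4706.
Social marginal cost = private MC − MEB = 5.5 + 1.4q.
Set SMC = demand: 5.5 + 1.4q = 192.0 - 2.3q → q* = 50.4054.
The loss is the area between SMC and demand from q* to q_m; with linear curves that's a triangle of height MEB(q_m).
DWL = ½ × 16.9348 × 62.6588 = 530.5571.

DWL = 530.6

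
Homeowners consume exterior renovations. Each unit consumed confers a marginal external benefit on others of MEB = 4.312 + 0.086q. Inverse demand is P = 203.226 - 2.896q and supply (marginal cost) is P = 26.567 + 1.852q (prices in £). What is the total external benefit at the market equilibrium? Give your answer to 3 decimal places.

Market equilibrium (private): 26.567 + 1.852q = 203.226 - 2.896q → q_m = 37.2070.
Total external benefit = ∫₀^{q_m} (4.312 + 0.086q) dq = 4.312×37.2070 + ½×0.086×37.2070² = 219.9641.

£219.964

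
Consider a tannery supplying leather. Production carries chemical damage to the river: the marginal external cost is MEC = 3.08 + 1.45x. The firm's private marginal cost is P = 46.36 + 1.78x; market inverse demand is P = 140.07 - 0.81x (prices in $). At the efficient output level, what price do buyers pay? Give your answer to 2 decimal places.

P = $121.90

Social marginal cost = private MC + MEC = 49.44 + 3.23x.
Set SMC = demand: 49.44 + 3.23x = 140.07 - 0.81x → x* = 22.4332.
Consumer price on the demand curve at x*: 140.07 − 0.81×22.4332 = 121.8991.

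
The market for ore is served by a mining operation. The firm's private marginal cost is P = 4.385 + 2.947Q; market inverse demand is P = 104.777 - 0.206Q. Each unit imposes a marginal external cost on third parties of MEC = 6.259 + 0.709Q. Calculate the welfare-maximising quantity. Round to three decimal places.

Social marginal cost = private MC + MEC = 10.644 + 3.656Q.
Set SMC = demand: 10.644 + 3.656Q = 104.777 - 0.206Q → Q* = 24.3742.

Q* = 24.374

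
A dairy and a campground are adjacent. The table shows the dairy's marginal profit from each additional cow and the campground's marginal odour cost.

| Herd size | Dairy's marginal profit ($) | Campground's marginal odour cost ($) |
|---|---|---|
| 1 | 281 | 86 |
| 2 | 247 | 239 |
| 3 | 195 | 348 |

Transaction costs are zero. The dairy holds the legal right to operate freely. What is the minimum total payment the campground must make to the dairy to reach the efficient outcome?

Left alone the dairy would choose level 3 (marginal profit stays positive).
Efficient level: k* = 2 (marginal profit ≥ marginal odour cost through 2).
The campground must at least cover the dairy's forgone profit from cutting 3→2: 195 = 195.

$195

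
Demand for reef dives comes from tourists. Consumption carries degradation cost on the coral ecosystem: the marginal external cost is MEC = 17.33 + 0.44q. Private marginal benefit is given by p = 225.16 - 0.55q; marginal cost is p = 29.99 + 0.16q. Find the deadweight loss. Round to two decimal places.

DWL = 8313.68

Market equilibrium (private): 29.99 + 0.16q = 225.16 - 0.55q → q_m = 274.8873.
Social marginal benefit = demand − MEC = 207.83 - 0.99q.
Set SMB = MC: 207.83 - 0.99q = 29.99 + 0.16q → q* = 154.6435.
Height of the DWL triangle at q_m is MC(q_m) − SMB(q_m) = MEC(q_m) = 138.2804.
DWL = ½ × 120.2438 × 138.2804 = 8313.6804.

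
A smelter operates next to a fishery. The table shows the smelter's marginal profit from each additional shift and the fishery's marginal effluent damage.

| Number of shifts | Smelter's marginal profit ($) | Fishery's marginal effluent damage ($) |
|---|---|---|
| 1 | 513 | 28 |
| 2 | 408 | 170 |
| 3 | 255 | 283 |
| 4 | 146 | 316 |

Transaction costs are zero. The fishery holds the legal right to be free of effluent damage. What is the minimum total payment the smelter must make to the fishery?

$198

Efficient level: marginal profit ≥ marginal effluent damage through level 2, so k* = 2.
With the fishery holding the right, the smelter must at least compensate total damage at k*: 28 + 170 = 198.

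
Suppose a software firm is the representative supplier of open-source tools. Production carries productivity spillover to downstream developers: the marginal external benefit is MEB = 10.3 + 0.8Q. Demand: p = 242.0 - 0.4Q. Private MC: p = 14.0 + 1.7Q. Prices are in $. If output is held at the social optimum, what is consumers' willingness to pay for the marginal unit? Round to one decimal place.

Social marginal cost = private MC − MEB = 3.7 + 0.9Q.
Set SMC = demand: 3.7 + 0.9Q = 242.0 - 0.4Q → Q* = 183.3077.
Consumer price on the demand curve at Q*: 242.0 − 0.4×183.3077 = 168.6769.

P = $168.7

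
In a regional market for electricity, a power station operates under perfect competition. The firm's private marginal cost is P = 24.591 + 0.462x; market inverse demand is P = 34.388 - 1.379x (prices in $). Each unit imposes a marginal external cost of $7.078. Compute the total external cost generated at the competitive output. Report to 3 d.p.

Market equilibrium (private): 24.591 + 0.462x = 34.388 - 1.379x → x_m = 5.3216.
Total external cost = MEC × x_m = 7.078 × 5.3216 = 37.6663.

$37.666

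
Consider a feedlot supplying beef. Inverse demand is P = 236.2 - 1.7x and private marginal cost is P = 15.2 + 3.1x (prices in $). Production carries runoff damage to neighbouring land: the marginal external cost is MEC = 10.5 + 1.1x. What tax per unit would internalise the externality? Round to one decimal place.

Social marginal cost = private MC + MEC = 25.7 + 4.2x.
Set SMC = demand: 25.7 + 4.2x = 236.2 - 1.7x → x* = 35.6780.
The Pigouvian tax equals MEC at x*: 10.5 + 1.1×35.6780 = 49.7458.

tax = $49.7 per unit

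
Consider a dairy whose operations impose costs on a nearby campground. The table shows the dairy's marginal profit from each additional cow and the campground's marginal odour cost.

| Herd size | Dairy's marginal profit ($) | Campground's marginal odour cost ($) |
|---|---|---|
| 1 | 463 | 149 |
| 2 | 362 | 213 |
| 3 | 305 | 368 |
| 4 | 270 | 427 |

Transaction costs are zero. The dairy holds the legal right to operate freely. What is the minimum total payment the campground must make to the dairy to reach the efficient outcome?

$575

Left alone the dairy would choose level 4 (marginal profit stays positive).
Efficient level: k* = 2 (marginal profit ≥ marginal odour cost through 2).
The campground must at least cover the dairy's forgone profit from cutting 4→2: 305 + 270 = 575.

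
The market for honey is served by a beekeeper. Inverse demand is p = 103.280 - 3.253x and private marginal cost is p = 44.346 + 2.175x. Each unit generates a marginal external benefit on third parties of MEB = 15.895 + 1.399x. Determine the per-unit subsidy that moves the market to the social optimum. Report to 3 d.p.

subsidy = 41.878 per unit

Social marginal cost = private MC − MEB = 28.451 + 0.776x.
Set SMC = demand: 28.451 + 0.776x = 103.280 - 3.253x → x* = 18.5726.
The Pigouvian subsidy equals MEB at x*: 15.895 + 1.399×18.5726 = 41.8781.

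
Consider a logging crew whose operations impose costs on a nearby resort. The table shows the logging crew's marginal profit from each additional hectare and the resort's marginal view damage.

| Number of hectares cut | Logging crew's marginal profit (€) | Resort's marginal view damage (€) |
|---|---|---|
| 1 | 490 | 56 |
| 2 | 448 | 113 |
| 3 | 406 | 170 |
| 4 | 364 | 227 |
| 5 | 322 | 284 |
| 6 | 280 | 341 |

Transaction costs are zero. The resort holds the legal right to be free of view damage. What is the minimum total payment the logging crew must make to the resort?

Efficient level: marginal profit ≥ marginal view damage through level 5, so k* = 5.
With the resort holding the right, the logging crew must at least compensate total damage at k*: 56 + 113 + 170 + 227 + 284 = 850.

€850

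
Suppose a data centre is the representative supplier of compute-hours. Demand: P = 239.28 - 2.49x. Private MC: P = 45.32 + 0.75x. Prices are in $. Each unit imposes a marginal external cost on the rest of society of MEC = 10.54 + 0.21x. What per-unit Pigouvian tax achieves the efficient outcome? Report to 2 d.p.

Social marginal cost = private MC + MEC = 55.86 + 0.96x.
Set SMC = demand: 55.86 + 0.96x = 239.28 - 2.49x → x* = 53.1652.
The Pigouvian tax equals MEC at x*: 10.54 + 0.21×53.1652 = 21.7047.

tax = $21.70 per unit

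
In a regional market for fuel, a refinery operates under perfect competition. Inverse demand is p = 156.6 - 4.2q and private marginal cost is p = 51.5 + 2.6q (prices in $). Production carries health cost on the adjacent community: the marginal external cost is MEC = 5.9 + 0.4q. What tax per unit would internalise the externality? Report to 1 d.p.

tax = $11.4 per unit

Social marginal cost = private MC + MEC = 57.4 + 3.0q.
Set SMC = demand: 57.4 + 3.0q = 156.6 - 4.2q → q* = 13.7778.
The Pigouvian tax equals MEC at q*: 5.9 + 0.4×13.7778 = 11.4111.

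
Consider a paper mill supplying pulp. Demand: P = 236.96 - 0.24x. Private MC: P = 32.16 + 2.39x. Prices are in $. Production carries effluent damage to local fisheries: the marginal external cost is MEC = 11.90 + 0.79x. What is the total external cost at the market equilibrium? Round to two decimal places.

Market equilibrium (private): 32.16 + 2.39x = 236.96 - 0.24x → x_m = 77.8707.
Total external cost = ∫₀^{x_m} (11.90 + 0.79x) dx = 11.90×77.8707 + ½×0.79×77.8707² = 3321.8805.

$3321.88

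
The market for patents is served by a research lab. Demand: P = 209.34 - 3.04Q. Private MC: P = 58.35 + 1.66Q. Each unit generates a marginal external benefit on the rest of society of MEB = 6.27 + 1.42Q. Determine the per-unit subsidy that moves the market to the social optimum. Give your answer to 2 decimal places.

subsidy = 74.35 per unit

Social marginal cost = private MC − MEB = 52.08 + 0.24Q.
Set SMC = demand: 52.08 + 0.24Q = 209.34 - 3.04Q → Q* = 47.9451.
The Pigouvian subsidy equals MEB at Q*: 6.27 + 1.42×47.9451 = 74.3520.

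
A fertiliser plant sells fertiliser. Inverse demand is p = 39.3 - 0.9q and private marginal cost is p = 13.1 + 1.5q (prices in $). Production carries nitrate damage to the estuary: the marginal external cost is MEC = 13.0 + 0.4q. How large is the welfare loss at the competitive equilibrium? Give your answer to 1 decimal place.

DWL = $53.9

Market equilibrium (private): 13.1 + 1.5q = 39.3 - 0.9q → q_m = 10.9167.
Social marginal cost = private MC + MEC = 26.1 + 1.9q.
Set SMC = demand: 26.1 + 1.9q = 39.3 - 0.9q → q* = 4.7143.
The welfare-loss triangle has base |q_m − q*| and height MEC(q_m) (the vertical gap between SMC and demand is zero at q* and MEC at q_m).
DWL = ½ × 6.2024 × 17.3667 = 53.8576.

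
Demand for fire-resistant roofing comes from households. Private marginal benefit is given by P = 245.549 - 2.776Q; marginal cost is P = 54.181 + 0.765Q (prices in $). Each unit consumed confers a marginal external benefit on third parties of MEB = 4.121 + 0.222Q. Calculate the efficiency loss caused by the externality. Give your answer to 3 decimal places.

Market equilibrium (private): 54.181 + 0.765Q = 245.549 - 2.776Q → Q_m = 54.0435.
Social marginal benefit = demand + MEB = 249.670 - 2.554Q.
Set SMB = MC: 249.670 - 2.554Q = 54.181 + 0.765Q → Q* = 58.9000.
Between Q* and Q_m the wedge SMB − MC runs linearly from 0 to MEB(Q_m), so the loss is a triangle.
DWL = ½ × 4.8565 × 16.1187 = 39.1402.

DWL = $39.140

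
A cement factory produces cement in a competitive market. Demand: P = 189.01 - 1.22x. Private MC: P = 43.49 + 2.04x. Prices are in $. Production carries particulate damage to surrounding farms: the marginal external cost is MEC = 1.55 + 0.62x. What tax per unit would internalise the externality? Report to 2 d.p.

tax = $24.56 per unit

Social marginal cost = private MC + MEC = 45.04 + 2.66x.
Set SMC = demand: 45.04 + 2.66x = 189.01 - 1.22x → x* = 37.1057.
The Pigouvian tax equals MEC at x*: 1.55 + 0.62×37.1057 = 24.5555.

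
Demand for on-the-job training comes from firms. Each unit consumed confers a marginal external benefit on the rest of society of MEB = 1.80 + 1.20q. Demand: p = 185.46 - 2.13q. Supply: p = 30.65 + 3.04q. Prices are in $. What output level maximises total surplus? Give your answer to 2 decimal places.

Social marginal benefit = demand + MEB = 187.26 - 0.93q.
Set SMB = MC: 187.26 - 0.93q = 30.65 + 3.04q → q* = 39.4484.

q* = 39.45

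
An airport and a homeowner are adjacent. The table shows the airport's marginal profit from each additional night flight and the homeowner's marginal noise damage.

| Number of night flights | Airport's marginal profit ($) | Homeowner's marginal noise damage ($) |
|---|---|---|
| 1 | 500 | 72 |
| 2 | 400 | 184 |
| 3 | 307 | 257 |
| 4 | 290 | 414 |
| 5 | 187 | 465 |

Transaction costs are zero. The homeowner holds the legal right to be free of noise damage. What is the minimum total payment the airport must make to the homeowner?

$513

Efficient level: marginal profit ≥ marginal noise damage through level 3, so k* = 3.
With the homeowner holding the right, the airport must at least compensate total damage at k*: 72 + 184 + 257 = 513.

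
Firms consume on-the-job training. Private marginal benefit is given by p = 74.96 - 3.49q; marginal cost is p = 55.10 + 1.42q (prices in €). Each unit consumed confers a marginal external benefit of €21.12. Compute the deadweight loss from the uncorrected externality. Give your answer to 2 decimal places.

DWL = €45.42

Market equilibrium (private): 55.10 + 1.42q = 74.96 - 3.49q → q_m = 4.0448.
Social marginal benefit = demand + MEB = 96.08 - 3.49q.
Set SMB = MC: 96.08 - 3.49q = 55.10 + 1.42q → q* = 8.3462.
The loss is the area between SMB and MC from q* to q_m; with linear curves that's a triangle of height MEB(q_m).
DWL = ½ × 4.3014 × 21.1200 = 45.4228.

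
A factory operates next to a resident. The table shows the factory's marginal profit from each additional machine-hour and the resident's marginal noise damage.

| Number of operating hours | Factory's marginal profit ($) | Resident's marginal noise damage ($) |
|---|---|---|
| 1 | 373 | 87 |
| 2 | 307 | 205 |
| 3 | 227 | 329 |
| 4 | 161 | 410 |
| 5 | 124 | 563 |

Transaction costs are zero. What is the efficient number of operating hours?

Bargaining reaches the level where marginal profit last exceeds marginal noise damage.
That holds through level 2 (307 ≥ 205) but not at 3 (227 < 329).

2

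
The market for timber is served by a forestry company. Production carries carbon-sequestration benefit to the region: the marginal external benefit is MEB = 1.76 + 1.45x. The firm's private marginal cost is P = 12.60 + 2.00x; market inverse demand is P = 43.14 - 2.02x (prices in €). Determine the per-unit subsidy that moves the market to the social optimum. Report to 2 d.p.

Social marginal cost = private MC − MEB = 10.84 + 0.55x.
Set SMC = demand: 10.84 + 0.55x = 43.14 - 2.02x → x* = 12.5681.
The Pigouvian subsidy equals MEB at x*: 1.76 + 1.45×12.5681 = 19.9837.

subsidy = €19.98 per unit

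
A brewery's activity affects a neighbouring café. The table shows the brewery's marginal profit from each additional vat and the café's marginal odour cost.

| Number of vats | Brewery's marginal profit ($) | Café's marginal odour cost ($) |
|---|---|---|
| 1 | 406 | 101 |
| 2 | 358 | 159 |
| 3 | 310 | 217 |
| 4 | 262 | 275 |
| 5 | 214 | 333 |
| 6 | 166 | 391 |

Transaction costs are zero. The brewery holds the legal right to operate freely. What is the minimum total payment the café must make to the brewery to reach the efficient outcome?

Left alone the brewery would choose level 6 (marginal profit stays positive).
Efficient level: k* = 3 (marginal profit ≥ marginal odour cost through 3).
The café must at least cover the brewery's forgone profit from cutting 6→3: 262 + 214 + 166 = 642.

$642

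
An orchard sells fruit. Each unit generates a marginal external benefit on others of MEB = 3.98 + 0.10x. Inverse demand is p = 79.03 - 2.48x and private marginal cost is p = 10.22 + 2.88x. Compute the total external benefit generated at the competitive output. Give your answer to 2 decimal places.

59.33

Market equilibrium (private): 10.22 + 2.88x = 79.03 - 2.48x → x_m = 12.8377.
Total external benefit = ∫₀^{x_m} (3.98 + 0.10x) dx = 3.98×12.8377 + ½×0.10×12.8377² = 59.3344.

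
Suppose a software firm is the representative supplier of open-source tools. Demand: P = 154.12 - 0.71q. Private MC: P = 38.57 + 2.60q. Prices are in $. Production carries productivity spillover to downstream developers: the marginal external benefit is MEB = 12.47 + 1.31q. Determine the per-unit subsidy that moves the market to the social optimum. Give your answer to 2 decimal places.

Social marginal cost = private MC − MEB = 26.10 + 1.29q.
Set SMC = demand: 26.10 + 1.29q = 154.12 - 0.71q → q* = 64.0100.
The Pigouvian subsidy equals MEB at q*: 12.47 + 1.31×64.0100 = 96.3231.

subsidy = $96.32 per unit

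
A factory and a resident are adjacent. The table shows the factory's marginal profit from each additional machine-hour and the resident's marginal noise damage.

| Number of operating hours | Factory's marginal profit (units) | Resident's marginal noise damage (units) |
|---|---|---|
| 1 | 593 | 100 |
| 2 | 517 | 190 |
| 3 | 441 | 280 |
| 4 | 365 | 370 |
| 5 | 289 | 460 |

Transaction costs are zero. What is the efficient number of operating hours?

Bargaining reaches the level where marginal profit last exceeds marginal noise damage.
That holds through level 3 (441 ≥ 280) but not at 4 (365 < 370).

3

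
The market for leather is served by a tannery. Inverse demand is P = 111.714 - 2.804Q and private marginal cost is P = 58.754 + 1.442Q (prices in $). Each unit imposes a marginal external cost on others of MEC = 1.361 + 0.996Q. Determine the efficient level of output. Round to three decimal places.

Q* = 9.843

Social marginal cost = private MC + MEC = 60.115 + 2.438Q.
Set SMC = demand: 60.115 + 2.438Q = 111.714 - 2.804Q → Q* = 9.8434.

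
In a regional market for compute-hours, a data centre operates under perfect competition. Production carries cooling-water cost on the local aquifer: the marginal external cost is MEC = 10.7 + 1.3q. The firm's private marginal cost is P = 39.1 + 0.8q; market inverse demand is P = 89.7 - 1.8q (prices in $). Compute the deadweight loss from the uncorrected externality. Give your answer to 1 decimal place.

DWL = $166.2

Market equilibrium (private): 39.1 + 0.8q = 89.7 - 1.8q → q_m = 19.4615.
Social marginal cost = private MC + MEC = 49.8 + 2.1q.
Set SMC = demand: 49.8 + 2.1q = 89.7 - 1.8q → q* = 10.2308.
Between q* and q_m the wedge SMC − demand runs linearly from 0 to MEC(q_m), so the loss is a triangle.
DWL = ½ × 9.2307 × 36.0000 = 166.1526.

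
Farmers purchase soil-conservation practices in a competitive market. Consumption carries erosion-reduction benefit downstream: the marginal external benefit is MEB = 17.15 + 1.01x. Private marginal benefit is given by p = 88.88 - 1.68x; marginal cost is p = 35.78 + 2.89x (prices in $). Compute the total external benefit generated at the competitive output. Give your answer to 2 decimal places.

$267.45

Market equilibrium (private): 35.78 + 2.89x = 88.88 - 1.68x → x_m = 11.6193.
Total external benefit = ∫₀^{x_m} (17.15 + 1.01x) dx = 17.15×11.6193 + ½×1.01×11.6193² = 267.4501.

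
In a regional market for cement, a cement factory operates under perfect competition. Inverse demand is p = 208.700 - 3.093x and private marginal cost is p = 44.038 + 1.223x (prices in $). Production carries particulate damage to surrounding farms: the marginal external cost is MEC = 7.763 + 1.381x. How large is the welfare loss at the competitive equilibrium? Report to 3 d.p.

DWL = $320.716

Market equilibrium (private): 44.038 + 1.223x = 208.700 - 3.093x → x_m = 38.1515.
Social marginal cost = private MC + MEC = 51.801 + 2.604x.
Set SMC = demand: 51.801 + 2.604x = 208.700 - 3.093x → x* = 27.5406.
The welfare-loss triangle has base |x_m − x*| and height MEC(x_m) (the vertical gap between SMC and demand is zero at x* and MEC at x_m).
DWL = ½ × 10.6109 × 60.4503 = 320.7160.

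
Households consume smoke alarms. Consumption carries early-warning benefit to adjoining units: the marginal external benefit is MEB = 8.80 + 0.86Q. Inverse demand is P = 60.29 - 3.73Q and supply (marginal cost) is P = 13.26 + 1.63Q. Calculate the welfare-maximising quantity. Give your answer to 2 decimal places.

Social marginal benefit = demand + MEB = 69.09 - 2.87Q.
Set SMB = MC: 69.09 - 2.87Q = 13.26 + 1.63Q → Q* = 12.4067.

Q* = 12.41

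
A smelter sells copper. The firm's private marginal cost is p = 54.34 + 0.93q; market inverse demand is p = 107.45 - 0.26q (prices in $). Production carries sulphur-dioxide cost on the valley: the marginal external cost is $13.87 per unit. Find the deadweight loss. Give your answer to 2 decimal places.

Market equilibrium (private): 54.34 + 0.93q = 107.45 - 0.26q → q_m = 44.6303.
Social marginal cost = private MC + MEC = 68.21 + 0.93q.
Set SMC = demand: 68.21 + 0.93q = 107.45 - 0.26q → q* = 32.9748.
Between q* and q_m the wedge SMC − demand runs linearly from 0 to MEC(q_m), so the loss is a triangle.
DWL = ½ × 11.6555 × 13.8700 = 80.8309.

DWL = $80.83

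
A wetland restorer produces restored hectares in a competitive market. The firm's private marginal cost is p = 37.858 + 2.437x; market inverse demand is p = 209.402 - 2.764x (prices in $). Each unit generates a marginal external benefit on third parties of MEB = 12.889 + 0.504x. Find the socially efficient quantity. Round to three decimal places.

x* = 39.266

Social marginal cost = private MC − MEB = 24.969 + 1.933x.
Set SMC = demand: 24.969 + 1.933x = 209.402 - 2.764x → x* = 39.2661.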